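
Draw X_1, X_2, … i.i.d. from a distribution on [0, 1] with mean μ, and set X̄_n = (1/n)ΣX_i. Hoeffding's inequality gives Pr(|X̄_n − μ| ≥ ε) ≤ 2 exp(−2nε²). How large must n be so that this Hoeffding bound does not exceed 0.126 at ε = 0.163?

53

Require 2·exp(−2nε²) ≤ 0.126, i.e. 2nε² ≥ ln(2/0.126) = 2.764621.
So n ≥ 2.764621 / (2·0.163²) = 52.027.
The smallest integer n is 53.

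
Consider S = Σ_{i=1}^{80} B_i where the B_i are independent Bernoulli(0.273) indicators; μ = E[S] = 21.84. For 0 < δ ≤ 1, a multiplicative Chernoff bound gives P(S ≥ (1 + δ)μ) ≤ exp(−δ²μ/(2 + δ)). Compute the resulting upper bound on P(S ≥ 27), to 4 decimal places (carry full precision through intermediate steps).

0.5797

Write 27 = (1 + δ)μ, so δ = 27/21.84 − 1 = 0.2362637…
Then the exponent is δ²μ/(2 + δ) = (27 − μ)² / (μ·(2 + δ)) = 0.545160.
Bound = exp(−0.545160) = 0.57975.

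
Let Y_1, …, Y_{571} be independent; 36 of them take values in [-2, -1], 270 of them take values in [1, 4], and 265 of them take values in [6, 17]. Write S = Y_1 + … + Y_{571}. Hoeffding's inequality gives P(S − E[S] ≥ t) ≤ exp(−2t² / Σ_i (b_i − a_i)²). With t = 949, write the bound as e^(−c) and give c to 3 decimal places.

Σ(b_i − a_i)² = 36·1² + 270·3² + 265·11² = 34531.
c = 2t² / 34531 = 2·949² / 34531 = 52.1619.

52.162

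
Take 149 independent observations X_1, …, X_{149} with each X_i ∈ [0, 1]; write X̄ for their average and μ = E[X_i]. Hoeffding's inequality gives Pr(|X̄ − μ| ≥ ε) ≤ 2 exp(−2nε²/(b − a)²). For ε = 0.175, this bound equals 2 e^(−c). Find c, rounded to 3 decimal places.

9.126

c = 2nε²/(b − a)² = 2·149·0.175² / 1² = 9.1263.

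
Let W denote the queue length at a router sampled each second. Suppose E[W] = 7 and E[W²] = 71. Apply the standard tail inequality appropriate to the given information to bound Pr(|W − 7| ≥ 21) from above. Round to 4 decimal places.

0.0499

The first two moments determine the variance, so Chebyshev's inequality is the sharpest standard bound available.
Var(W) = E[W²] − (E[W])² = 71 − 49 = 22.
Chebyshev's inequality: Pr(|W − μ| ≥ t) ≤ Var(W)/t² = 22/441 = 0.0499.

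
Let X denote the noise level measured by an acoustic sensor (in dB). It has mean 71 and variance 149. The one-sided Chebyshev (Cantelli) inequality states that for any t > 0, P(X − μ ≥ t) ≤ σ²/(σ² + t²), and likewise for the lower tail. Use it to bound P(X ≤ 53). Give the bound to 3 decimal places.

0.315

Here σ² = 149 and t = 18, so σ² + t² = 473.
Cantelli's bound: 149/473 = 0.3150.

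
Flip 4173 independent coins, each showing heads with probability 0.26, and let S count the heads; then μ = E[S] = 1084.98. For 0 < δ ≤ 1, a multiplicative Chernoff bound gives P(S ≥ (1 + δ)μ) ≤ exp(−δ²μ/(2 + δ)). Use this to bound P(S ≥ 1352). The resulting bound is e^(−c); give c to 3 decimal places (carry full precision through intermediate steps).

Write 1352 = (1 + δ)μ, so δ = 1352/1084.98 − 1 = 0.2461059…
Then the exponent is δ²μ/(2 + δ) = (1352 − μ)² / (μ·(2 + δ)) = 29.257393.

29.257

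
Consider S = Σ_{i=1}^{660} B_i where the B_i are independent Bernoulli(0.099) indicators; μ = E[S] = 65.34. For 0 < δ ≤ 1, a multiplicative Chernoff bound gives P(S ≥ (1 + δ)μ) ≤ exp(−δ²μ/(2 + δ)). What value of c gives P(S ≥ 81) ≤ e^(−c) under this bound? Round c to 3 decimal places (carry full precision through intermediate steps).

1.676

Write 81 = (1 + δ)μ, so δ = 81/65.34 − 1 = 0.2396694…
Then the exponent is δ²μ/(2 + δ) = (81 − μ)² / (μ·(2 + δ)) = 1.675793.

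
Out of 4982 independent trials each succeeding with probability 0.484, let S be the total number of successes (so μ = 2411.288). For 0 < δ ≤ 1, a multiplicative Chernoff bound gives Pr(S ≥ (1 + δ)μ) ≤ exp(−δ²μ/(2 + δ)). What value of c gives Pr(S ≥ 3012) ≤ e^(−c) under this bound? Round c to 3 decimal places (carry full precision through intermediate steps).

Write 3012 = (1 + δ)μ, so δ = 3012/2411.288 − 1 = 0.2491249…
Then the exponent is δ²μ/(2 + δ) = (3012 − μ)² / (μ·(2 + δ)) = 66.538031.

66.538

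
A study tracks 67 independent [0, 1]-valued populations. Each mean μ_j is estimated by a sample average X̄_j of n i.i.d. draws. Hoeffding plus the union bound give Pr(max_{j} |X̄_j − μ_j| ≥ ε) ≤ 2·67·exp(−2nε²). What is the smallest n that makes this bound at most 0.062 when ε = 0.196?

100

Need 2·67·exp(−2nε²) ≤ 0.062, i.e. exp(−2nε²) ≤ 0.062/134.
So 2nε² ≥ ln(134/0.062) = 7.678461.
Hence n ≥ 7.678461/(2·0.196²) = 99.938.
The smallest integer n is 100.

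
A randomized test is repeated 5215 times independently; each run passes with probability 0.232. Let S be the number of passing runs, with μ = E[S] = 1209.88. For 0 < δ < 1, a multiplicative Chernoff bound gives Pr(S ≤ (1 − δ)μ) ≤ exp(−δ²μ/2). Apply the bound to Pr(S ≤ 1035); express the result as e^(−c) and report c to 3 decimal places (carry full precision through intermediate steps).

Write 1035 = (1 − δ)μ, so δ = 1 − 1035/1209.88 = 0.1445433…
Then the exponent is δ²μ/2 = (μ − 1035)²/(2μ) = 12.638863.

12.639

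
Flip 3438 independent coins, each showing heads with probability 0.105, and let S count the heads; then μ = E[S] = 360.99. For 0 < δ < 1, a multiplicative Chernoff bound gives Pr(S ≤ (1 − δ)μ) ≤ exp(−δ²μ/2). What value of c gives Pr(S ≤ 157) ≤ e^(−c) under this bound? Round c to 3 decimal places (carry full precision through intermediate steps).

Write 157 = (1 − δ)μ, so δ = 1 − 157/360.99 = 0.5650849…
Then the exponent is δ²μ/2 = (μ − 157)²/(2μ) = 57.635835.

57.636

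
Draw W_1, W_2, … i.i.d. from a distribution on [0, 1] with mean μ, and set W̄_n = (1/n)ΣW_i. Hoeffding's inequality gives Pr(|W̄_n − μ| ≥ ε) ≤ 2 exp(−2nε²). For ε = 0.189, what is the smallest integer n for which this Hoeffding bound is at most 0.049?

52

Require 2·exp(−2nε²) ≤ 0.049, i.e. 2nε² ≥ ln(2/0.049) = 3.709082.
So n ≥ 3.709082 / (2·0.189²) = 51.917.
The smallest integer n is 52.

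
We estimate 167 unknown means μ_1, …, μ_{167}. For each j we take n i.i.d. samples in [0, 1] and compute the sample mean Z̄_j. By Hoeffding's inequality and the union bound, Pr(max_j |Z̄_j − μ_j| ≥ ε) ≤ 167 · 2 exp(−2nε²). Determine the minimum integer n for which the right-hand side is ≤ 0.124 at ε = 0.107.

345

Need 2·167·exp(−2nε²) ≤ 0.124, i.e. exp(−2nε²) ≤ 0.124/334.
So 2nε² ≥ ln(334/0.124) = 7.898615.
Hence n ≥ 7.898615/(2·0.107²) = 344.948.
The smallest integer n is 345.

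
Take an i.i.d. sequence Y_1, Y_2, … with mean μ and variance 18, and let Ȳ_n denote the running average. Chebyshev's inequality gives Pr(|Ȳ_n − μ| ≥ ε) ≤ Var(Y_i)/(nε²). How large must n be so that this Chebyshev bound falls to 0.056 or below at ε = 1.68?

114

Require 18/(n·1.68²) ≤ 0.056, i.e. n ≥ 18/(0.056·1.68²) = 113.885.
The smallest integer n is 114.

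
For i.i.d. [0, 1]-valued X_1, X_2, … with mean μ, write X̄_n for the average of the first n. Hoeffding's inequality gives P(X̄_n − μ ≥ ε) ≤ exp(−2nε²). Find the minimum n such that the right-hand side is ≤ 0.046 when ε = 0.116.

115

Require exp(−2nε²) ≤ 0.046, i.e. 2nε² ≥ ln(1/0.046) = 3.079114.
So n ≥ 3.079114 / (2·0.116²) = 114.414.
The smallest integer n is 115.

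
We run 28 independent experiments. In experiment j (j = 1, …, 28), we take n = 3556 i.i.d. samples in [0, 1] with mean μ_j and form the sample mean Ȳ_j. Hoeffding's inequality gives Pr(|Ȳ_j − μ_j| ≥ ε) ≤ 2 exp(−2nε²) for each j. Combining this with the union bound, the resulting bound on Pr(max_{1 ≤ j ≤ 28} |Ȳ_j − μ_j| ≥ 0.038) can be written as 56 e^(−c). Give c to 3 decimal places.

10.270

Union bound over the 28 events: Pr(max_{1 ≤ j ≤ 28} |Ȳ_j − μ_j| ≥ 0.038) ≤ 28·2·exp(−2nε²) = 56 exp(−2·3556·0.038²).
So c = 2·3556·0.038² = 10.2697.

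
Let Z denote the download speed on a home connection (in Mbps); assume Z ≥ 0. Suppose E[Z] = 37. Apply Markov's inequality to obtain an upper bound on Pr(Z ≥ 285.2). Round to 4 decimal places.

0.1297

Markov's inequality: for a non-negative random variable, Pr(Z ≥ a) ≤ E[Z]/a.
Here E[Z] = 37 and a = 285.2, so the bound is 37/285.2 = 0.1297.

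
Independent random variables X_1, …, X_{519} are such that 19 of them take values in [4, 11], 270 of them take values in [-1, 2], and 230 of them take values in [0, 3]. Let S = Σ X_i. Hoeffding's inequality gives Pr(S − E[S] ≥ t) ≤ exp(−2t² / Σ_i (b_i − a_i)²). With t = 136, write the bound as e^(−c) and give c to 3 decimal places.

Σ(b_i − a_i)² = 19·7² + 270·3² + 230·3² = 5431.
c = 2t² / 5431 = 2·136² / 5431 = 6.8113.

6.811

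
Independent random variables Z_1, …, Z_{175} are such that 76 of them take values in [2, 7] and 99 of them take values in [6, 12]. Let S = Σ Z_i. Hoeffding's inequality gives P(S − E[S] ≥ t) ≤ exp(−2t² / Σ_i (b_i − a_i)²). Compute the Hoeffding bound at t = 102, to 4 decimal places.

Σ(b_i − a_i)² = 76·5² + 99·6² = 5464.
Exponent = 2·102² / 5464 = 3.80820.
Bound = exp(−3.80820) = 0.02219.

0.0222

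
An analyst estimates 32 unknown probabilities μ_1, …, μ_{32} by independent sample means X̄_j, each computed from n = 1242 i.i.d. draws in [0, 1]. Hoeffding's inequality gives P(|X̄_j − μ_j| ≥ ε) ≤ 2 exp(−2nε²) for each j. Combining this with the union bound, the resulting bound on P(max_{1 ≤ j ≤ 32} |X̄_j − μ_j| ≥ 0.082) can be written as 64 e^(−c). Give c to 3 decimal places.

16.702

Union bound over the 32 events: P(max_{1 ≤ j ≤ 32} |X̄_j − μ_j| ≥ 0.082) ≤ 32·2·exp(−2nε²) = 64 exp(−2·1242·0.082²).
So c = 2·1242·0.082² = 16.7024.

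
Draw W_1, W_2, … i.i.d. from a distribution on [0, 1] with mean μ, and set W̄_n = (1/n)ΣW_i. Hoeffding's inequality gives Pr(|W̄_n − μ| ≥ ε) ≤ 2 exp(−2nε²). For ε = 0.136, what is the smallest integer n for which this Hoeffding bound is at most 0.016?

Require 2·exp(−2nε²) ≤ 0.016, i.e. 2nε² ≥ ln(2/0.016) = 4.828314.
So n ≥ 4.828314 / (2·0.136²) = 130.523.
The smallest integer n is 131.

131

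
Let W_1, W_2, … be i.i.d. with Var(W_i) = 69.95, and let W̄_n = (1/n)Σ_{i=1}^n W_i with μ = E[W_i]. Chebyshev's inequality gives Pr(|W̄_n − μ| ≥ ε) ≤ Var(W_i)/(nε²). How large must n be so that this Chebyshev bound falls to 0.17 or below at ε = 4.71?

19

Require 69.95/(n·4.71²) ≤ 0.17, i.e. n ≥ 69.95/(0.17·4.71²) = 18.548.
The smallest integer n is 19.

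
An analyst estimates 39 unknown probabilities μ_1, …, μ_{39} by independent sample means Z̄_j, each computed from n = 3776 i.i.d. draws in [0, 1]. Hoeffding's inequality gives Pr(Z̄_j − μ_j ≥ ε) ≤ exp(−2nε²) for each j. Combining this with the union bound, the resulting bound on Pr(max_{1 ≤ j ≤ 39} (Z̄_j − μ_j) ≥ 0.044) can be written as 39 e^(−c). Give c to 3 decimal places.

14.621

Union bound over the 39 events: Pr(max_{1 ≤ j ≤ 39} (Z̄_j − μ_j) ≥ 0.044) ≤ 39·exp(−2nε²) = 39 exp(−2·3776·0.044²).
So c = 2·3776·0.044² = 14.6207.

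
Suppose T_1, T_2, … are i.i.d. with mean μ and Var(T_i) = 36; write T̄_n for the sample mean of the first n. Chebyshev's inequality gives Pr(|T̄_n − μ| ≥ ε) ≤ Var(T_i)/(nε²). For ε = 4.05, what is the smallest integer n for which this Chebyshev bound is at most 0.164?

14

Require 36/(n·4.05²) ≤ 0.164, i.e. n ≥ 36/(0.164·4.05²) = 13.383.
The smallest integer n is 14.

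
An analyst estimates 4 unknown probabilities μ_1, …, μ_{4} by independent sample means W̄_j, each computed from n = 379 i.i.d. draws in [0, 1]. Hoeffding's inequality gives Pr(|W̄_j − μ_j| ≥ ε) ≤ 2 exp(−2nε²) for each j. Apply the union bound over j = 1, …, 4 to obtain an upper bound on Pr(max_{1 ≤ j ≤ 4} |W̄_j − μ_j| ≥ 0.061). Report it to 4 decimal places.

Per-experiment Hoeffding bound: 2·exp(−2·379·0.061²) = 2·exp(−2.82052) = 0.11915.
Union bound over 4 events: 4·0.11915 = 0.47660.

0.4766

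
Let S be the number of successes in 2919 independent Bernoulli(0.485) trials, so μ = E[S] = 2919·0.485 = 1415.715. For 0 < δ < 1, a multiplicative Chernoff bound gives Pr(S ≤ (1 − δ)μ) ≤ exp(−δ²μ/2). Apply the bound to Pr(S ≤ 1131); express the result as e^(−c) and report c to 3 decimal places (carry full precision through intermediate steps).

28.630

Write 1131 = (1 − δ)μ, so δ = 1 − 1131/1415.715 = 0.2011104…
Then the exponent is δ²μ/2 = (μ − 1131)²/(2μ) = 28.629573.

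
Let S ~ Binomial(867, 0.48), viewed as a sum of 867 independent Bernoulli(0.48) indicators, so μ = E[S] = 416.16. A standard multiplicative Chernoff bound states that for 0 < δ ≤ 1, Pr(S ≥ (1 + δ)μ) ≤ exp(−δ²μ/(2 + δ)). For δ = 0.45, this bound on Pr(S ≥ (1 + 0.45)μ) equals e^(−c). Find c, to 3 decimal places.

c = δ²μ/(2 + δ) = 0.45²·416.16/(2 + 0.45) = 34.3969.

34.397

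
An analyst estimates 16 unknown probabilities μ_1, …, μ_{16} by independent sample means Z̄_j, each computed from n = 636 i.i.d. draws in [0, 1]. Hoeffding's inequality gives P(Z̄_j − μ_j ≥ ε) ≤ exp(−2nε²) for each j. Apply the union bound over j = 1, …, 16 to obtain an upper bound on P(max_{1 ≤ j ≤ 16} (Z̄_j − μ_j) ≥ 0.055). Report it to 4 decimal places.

Per-experiment Hoeffding bound: exp(−2·636·0.055²) = exp(−3.84780) = 0.021327.
Union bound over 16 events: 16·0.021327 = 0.34123.

0.3412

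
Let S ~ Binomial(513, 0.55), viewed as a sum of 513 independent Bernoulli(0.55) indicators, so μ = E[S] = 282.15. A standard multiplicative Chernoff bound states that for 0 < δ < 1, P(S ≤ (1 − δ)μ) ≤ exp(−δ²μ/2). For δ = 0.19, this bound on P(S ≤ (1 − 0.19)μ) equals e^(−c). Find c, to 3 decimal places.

5.093

c = δ²μ/2 = 0.19²·282.15/2 = 5.0928.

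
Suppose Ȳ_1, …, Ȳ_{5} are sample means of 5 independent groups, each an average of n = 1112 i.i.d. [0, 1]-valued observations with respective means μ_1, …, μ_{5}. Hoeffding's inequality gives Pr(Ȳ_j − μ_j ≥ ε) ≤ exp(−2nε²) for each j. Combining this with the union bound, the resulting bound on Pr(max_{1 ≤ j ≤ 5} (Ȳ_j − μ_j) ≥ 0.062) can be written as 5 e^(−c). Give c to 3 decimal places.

Union bound over the 5 events: Pr(max_{1 ≤ j ≤ 5} (Ȳ_j − μ_j) ≥ 0.062) ≤ 5·exp(−2nε²) = 5 exp(−2·1112·0.062²).
So c = 2·1112·0.062² = 8.5491.

8.549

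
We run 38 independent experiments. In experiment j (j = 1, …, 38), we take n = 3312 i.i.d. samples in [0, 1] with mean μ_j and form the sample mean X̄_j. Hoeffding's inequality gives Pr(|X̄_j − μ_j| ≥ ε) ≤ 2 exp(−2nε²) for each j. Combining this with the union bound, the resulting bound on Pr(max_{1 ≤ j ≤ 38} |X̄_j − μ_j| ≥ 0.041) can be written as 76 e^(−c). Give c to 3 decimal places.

11.135

Union bound over the 38 events: Pr(max_{1 ≤ j ≤ 38} |X̄_j − μ_j| ≥ 0.041) ≤ 38·2·exp(−2nε²) = 76 exp(−2·3312·0.041²).
So c = 2·3312·0.041² = 11.1349.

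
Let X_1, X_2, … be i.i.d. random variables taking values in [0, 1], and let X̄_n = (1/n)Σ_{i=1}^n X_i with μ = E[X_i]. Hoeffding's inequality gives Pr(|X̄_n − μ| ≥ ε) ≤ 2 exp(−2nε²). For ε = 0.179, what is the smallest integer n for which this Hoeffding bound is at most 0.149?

41

Require 2·exp(−2nε²) ≤ 0.149, i.e. 2nε² ≥ ln(2/0.149) = 2.596956.
So n ≥ 2.596956 / (2·0.179²) = 40.526.
The smallest integer n is 41.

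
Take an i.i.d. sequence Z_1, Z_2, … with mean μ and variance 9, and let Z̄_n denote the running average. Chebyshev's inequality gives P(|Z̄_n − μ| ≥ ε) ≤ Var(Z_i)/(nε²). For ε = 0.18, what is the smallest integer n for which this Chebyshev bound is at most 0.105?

2646

Require 9/(n·0.18²) ≤ 0.105, i.e. n ≥ 9/(0.105·0.18²) = 2645.503.
The smallest integer n is 2646.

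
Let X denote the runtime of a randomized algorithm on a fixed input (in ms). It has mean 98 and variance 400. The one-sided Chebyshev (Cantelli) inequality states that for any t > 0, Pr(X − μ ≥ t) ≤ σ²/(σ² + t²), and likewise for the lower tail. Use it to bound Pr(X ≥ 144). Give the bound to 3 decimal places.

Here σ² = 400 and t = 46, so σ² + t² = 2516.
Cantelli's bound: 400/2516 = 0.1590.

0.159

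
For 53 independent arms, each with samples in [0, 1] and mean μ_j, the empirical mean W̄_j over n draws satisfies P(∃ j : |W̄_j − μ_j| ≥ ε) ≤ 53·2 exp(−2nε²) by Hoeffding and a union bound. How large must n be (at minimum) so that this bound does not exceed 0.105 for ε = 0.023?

6539

Need 2·53·exp(−2nε²) ≤ 0.105, i.e. exp(−2nε²) ≤ 0.105/106.
So 2nε² ≥ ln(106/0.105) = 6.917234.
Hence n ≥ 6.917234/(2·0.023²) = 6538.028.
The smallest integer n is 6539.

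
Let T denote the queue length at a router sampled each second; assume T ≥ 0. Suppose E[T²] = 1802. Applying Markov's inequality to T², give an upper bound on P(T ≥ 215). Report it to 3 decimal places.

0.039

Since T ≥ 0, the event {T ≥ 215} is the same as {T² ≥ 46225}.
Markov's inequality applied to T² gives P(T² ≥ 46225) ≤ E[T²]/46225 = 1802/46225 = 0.0390.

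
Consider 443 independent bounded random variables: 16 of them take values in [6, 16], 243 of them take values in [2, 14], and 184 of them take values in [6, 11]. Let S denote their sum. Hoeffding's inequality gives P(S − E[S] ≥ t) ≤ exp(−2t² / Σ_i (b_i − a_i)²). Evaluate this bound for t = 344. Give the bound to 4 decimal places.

Σ(b_i − a_i)² = 16·10² + 243·12² + 184·5² = 41192.
Exponent = 2·344² / 41192 = 5.74558.
Bound = exp(−5.74558) = 0.00320.

0.0032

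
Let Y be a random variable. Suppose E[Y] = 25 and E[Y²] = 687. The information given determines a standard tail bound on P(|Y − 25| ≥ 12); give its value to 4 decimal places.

The first two moments determine the variance, so Chebyshev's inequality is the sharpest standard bound available.
Var(Y) = E[Y²] − (E[Y])² = 687 − 625 = 62.
Chebyshev's inequality: P(|Y − μ| ≥ t) ≤ Var(Y)/t² = 62/144 = 0.4306.

0.4306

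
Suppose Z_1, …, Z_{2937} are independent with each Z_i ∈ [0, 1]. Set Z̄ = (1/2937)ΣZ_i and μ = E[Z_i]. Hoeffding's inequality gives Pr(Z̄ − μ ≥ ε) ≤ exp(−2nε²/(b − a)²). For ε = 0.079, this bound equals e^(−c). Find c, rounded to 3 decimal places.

36.660

c = 2nε²/(b − a)² = 2·2937·0.079² / 1² = 36.6596.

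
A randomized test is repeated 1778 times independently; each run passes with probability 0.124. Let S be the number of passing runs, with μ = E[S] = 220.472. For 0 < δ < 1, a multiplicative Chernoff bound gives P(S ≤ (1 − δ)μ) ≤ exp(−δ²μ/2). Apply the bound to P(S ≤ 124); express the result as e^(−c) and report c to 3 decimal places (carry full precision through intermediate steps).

Write 124 = (1 − δ)μ, so δ = 1 − 124/220.472 = 0.4375703…
Then the exponent is δ²μ/2 = (μ − 124)²/(2μ) = 21.106641.

21.107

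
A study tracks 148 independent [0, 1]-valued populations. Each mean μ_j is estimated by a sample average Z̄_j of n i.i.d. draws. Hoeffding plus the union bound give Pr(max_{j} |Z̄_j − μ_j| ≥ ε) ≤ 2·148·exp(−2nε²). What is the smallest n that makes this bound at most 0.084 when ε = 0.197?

Need 2·148·exp(−2nε²) ≤ 0.084, i.e. exp(−2nε²) ≤ 0.084/296.
So 2nε² ≥ ln(296/0.084) = 8.167298.
Hence n ≥ 8.167298/(2·0.197²) = 105.224.
The smallest integer n is 106.

106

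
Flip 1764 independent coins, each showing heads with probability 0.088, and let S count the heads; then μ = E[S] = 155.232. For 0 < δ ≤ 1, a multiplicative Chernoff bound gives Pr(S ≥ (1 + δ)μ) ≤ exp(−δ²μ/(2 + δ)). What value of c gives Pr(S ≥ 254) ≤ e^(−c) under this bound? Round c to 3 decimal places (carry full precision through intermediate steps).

23.838

Write 254 = (1 + δ)μ, so δ = 254/155.232 − 1 = 0.6362606…
Then the exponent is δ²μ/(2 + δ) = (254 − μ)² / (μ·(2 + δ)) = 23.837622.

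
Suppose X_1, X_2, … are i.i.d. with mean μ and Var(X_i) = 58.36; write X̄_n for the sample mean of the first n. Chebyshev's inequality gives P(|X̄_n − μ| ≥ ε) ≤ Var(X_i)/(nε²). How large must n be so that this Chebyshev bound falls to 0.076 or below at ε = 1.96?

200

Require 58.36/(n·1.96²) ≤ 0.076, i.e. n ≥ 58.36/(0.076·1.96²) = 199.889.
The smallest integer n is 200.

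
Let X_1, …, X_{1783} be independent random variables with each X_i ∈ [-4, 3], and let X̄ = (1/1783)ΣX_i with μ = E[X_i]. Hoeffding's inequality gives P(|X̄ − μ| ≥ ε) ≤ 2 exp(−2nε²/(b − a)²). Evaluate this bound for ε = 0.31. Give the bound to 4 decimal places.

Exponent: 2nε²/(b − a)² = 2·1783·0.31² / 7² = 6.99373.
Bound = 2·exp(−6.99373) = 0.00184.

0.0018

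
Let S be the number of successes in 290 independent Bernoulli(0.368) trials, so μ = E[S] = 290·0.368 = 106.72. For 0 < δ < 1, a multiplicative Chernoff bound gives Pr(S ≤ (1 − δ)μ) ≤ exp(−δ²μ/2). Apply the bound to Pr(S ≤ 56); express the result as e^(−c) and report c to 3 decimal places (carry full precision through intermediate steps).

12.053

Write 56 = (1 − δ)μ, so δ = 1 − 56/106.72 = 0.4752624…
Then the exponent is δ²μ/2 = (μ − 56)²/(2μ) = 12.052654.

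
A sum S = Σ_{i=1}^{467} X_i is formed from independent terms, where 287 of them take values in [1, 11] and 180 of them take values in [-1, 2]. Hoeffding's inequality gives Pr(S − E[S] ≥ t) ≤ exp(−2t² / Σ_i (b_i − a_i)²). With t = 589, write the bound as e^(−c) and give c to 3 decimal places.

22.884

Σ(b_i − a_i)² = 287·10² + 180·3² = 30320.
c = 2t² / 30320 = 2·589² / 30320 = 22.8840.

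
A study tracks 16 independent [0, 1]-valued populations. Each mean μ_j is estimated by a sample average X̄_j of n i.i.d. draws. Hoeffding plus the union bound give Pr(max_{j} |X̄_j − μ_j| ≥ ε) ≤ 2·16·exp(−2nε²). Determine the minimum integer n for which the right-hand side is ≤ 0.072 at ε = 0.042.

Need 2·16·exp(−2nε²) ≤ 0.072, i.e. exp(−2nε²) ≤ 0.072/32.
So 2nε² ≥ ln(32/0.072) = 6.096825.
Hence n ≥ 6.096825/(2·0.042²) = 1728.125.
The smallest integer n is 1729.

1729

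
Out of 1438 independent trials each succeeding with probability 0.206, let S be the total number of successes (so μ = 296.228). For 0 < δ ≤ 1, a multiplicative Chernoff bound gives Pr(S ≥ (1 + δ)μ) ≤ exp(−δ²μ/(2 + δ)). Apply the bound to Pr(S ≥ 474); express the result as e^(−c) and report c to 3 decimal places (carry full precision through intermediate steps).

Write 474 = (1 + δ)μ, so δ = 474/296.228 − 1 = 0.6001188…
Then the exponent is δ²μ/(2 + δ) = (474 − μ)² / (μ·(2 + δ)) = 41.030557.

41.031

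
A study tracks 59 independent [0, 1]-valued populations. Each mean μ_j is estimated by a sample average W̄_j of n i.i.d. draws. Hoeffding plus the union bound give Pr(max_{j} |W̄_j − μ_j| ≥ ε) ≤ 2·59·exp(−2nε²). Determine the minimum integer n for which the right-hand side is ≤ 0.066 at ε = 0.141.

189

Need 2·59·exp(−2nε²) ≤ 0.066, i.e. exp(−2nε²) ≤ 0.066/118.
So 2nε² ≥ ln(118/0.066) = 7.488785.
Hence n ≥ 7.488785/(2·0.141²) = 188.340.
The smallest integer n is 189.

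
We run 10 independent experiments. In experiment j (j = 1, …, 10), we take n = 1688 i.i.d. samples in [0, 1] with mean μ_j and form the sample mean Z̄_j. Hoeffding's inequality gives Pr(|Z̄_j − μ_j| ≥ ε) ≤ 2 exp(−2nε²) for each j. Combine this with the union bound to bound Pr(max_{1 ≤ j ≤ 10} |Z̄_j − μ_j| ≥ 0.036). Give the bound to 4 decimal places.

Per-experiment Hoeffding bound: 2·exp(−2·1688·0.036²) = 2·exp(−4.37530) = 0.025169.
Union bound over 10 events: 10·0.025169 = 0.25169.

0.2517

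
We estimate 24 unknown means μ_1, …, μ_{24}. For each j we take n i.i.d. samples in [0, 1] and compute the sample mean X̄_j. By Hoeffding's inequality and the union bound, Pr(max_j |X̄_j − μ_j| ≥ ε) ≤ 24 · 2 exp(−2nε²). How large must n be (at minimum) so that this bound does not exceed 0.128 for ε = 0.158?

119

Need 2·24·exp(−2nε²) ≤ 0.128, i.e. exp(−2nε²) ≤ 0.128/48.
So 2nε² ≥ ln(48/0.128) = 5.926926.
Hence n ≥ 5.926926/(2·0.158²) = 118.709.
The smallest integer n is 119.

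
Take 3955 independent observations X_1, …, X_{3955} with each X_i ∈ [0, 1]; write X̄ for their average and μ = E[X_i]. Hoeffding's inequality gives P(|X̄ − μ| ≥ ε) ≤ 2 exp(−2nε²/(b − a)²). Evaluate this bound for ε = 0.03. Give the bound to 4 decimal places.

Exponent: 2nε²/(b − a)² = 2·3955·0.03² / 1² = 7.11900.
Bound = 2·exp(−7.11900) = 0.00162.

0.0016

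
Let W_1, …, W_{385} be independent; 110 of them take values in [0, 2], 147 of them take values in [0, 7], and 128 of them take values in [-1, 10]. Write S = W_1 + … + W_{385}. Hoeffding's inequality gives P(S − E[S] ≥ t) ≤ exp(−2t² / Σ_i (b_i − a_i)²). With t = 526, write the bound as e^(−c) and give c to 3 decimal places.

Σ(b_i − a_i)² = 110·2² + 147·7² + 128·11² = 23131.
c = 2t² / 23131 = 2·526² / 23131 = 23.9225.

23.923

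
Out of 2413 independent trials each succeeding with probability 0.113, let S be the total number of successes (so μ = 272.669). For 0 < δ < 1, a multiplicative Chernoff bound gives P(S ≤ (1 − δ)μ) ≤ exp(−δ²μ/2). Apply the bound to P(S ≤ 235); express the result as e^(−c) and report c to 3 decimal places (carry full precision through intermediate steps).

2.602

Write 235 = (1 − δ)μ, so δ = 1 − 235/272.669 = 0.1381492…
Then the exponent is δ²μ/2 = (μ − 235)²/(2μ) = 2.601971.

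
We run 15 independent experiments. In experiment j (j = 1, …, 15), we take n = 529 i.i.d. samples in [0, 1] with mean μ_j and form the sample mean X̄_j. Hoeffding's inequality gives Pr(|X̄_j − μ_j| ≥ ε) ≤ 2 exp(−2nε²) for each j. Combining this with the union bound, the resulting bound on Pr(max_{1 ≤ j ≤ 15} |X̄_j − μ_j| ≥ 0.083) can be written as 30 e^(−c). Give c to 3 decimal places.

Union bound over the 15 events: Pr(max_{1 ≤ j ≤ 15} |X̄_j − μ_j| ≥ 0.083) ≤ 15·2·exp(−2nε²) = 30 exp(−2·529·0.083²).
So c = 2·529·0.083² = 7.2886.

7.289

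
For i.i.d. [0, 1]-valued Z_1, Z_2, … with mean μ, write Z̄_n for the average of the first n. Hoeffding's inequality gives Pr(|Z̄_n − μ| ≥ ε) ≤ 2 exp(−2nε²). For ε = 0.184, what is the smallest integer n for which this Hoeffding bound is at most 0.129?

41

Require 2·exp(−2nε²) ≤ 0.129, i.e. 2nε² ≥ ln(2/0.129) = 2.741090.
So n ≥ 2.741090 / (2·0.184²) = 40.482.
The smallest integer n is 41.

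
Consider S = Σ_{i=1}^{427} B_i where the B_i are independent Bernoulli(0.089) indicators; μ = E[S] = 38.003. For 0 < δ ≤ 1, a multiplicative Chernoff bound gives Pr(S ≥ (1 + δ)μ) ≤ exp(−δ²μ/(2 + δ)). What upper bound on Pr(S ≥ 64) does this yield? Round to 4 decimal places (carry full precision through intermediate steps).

0.0013

Write 64 = (1 + δ)μ, so δ = 64/38.003 − 1 = 0.6840776…
Then the exponent is δ²μ/(2 + δ) = (64 − μ)² / (μ·(2 + δ)) = 6.625727.
Bound = exp(−6.625727) = 0.00133.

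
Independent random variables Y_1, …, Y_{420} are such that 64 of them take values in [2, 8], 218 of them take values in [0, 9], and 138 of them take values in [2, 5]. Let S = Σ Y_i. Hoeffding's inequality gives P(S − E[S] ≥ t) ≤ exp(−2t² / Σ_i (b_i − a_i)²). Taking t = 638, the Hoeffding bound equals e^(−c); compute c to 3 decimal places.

Σ(b_i − a_i)² = 64·6² + 218·9² + 138·3² = 21204.
c = 2t² / 21204 = 2·638² / 21204 = 38.3931.

38.393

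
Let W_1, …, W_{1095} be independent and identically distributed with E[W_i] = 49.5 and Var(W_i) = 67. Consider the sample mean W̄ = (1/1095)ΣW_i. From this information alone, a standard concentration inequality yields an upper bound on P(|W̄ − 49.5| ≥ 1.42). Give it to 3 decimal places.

0.030

With mean and variance of each term known, Chebyshev's inequality bounds the deviation of the sum (or sample mean).
Var(W̄) = Var(W_i)/n = 67/1095 = 0.061187.
Chebyshev: P(|W̄ − 49.5| ≥ 1.42) ≤ Var(W̄)/(1.42)² = 67/(1095·1.42²) = 0.0303.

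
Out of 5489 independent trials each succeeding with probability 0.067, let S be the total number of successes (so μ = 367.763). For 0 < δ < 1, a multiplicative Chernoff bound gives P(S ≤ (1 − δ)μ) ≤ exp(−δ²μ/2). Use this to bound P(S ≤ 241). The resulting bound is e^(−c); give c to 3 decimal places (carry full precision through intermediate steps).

21.847

Write 241 = (1 − δ)μ, so δ = 1 − 241/367.763 = 0.3446867…
Then the exponent is δ²μ/2 = (μ − 241)²/(2μ) = 21.846758.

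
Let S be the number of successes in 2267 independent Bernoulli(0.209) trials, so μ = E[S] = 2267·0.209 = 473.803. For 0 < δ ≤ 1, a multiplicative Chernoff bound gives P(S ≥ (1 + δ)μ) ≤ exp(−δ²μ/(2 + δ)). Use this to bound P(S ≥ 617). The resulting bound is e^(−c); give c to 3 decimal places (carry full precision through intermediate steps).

18.798

Write 617 = (1 + δ)μ, so δ = 617/473.803 − 1 = 0.302229…
Then the exponent is δ²μ/(2 + δ) = (617 − μ)² / (μ·(2 + δ)) = 18.798427.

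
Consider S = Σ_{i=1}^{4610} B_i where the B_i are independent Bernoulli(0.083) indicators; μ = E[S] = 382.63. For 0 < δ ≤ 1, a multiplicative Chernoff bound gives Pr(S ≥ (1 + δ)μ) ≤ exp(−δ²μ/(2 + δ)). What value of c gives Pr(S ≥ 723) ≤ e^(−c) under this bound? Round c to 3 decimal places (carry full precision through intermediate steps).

104.783

Write 723 = (1 + δ)μ, so δ = 723/382.63 − 1 = 0.8895539…
Then the exponent is δ²μ/(2 + δ) = (723 − μ)² / (μ·(2 + δ)) = 104.783460.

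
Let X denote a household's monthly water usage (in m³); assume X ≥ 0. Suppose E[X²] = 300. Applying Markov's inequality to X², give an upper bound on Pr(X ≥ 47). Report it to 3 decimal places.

Since X ≥ 0, the event {X ≥ 47} is the same as {X² ≥ 2209}.
Markov's inequality applied to X² gives Pr(X² ≥ 2209) ≤ E[X²]/2209 = 300/2209 = 0.1358.

0.136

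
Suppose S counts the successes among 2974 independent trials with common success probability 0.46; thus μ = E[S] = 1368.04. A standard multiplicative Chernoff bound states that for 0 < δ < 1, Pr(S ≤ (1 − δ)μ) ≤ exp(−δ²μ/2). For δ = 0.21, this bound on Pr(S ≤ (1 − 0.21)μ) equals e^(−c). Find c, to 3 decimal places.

c = δ²μ/2 = 0.21²·1368.04/2 = 30.1653.

30.165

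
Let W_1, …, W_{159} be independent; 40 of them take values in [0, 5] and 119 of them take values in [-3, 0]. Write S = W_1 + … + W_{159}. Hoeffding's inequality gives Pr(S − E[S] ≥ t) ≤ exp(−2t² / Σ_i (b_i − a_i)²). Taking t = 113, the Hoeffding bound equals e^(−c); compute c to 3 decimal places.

12.331

Σ(b_i − a_i)² = 40·5² + 119·3² = 2071.
c = 2t² / 2071 = 2·113² / 2071 = 12.3312.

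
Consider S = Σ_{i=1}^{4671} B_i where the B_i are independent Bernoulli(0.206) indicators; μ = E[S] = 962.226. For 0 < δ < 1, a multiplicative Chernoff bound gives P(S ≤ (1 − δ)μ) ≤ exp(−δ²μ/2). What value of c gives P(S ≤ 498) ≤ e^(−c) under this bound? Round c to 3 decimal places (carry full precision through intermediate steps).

111.983

Write 498 = (1 − δ)μ, so δ = 1 − 498/962.226 = 0.4824501…
Then the exponent is δ²μ/2 = (μ − 498)²/(2μ) = 111.982933.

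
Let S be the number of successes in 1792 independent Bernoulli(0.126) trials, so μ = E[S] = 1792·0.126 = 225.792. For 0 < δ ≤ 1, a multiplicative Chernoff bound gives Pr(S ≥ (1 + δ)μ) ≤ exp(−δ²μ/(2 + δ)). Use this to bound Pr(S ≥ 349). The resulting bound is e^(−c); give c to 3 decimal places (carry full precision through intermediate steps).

Write 349 = (1 + δ)μ, so δ = 349/225.792 − 1 = 0.5456704…
Then the exponent is δ²μ/(2 + δ) = (349 − μ)² / (μ·(2 + δ)) = 26.409921.

26.410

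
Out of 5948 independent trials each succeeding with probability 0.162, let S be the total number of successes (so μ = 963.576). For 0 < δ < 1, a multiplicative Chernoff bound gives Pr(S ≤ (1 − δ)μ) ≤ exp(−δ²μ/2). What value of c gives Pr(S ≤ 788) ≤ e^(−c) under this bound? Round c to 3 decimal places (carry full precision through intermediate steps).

Write 788 = (1 − δ)μ, so δ = 1 − 788/963.576 = 0.1822129…
Then the exponent is δ²μ/2 = (μ − 788)²/(2μ) = 15.996108.

15.996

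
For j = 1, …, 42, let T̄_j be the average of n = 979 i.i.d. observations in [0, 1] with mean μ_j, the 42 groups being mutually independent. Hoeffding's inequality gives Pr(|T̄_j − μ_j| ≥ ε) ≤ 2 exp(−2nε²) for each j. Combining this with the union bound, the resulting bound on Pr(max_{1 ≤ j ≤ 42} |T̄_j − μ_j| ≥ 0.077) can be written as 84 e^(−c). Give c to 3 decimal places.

Union bound over the 42 events: Pr(max_{1 ≤ j ≤ 42} |T̄_j − μ_j| ≥ 0.077) ≤ 42·2·exp(−2nε²) = 84 exp(−2·979·0.077²).
So c = 2·979·0.077² = 11.6090.

11.609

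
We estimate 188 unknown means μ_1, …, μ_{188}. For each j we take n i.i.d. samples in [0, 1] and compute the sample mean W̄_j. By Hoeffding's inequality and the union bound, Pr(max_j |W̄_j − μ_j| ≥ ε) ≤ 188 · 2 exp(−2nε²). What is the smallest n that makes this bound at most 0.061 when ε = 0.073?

819

Need 2·188·exp(−2nε²) ≤ 0.061, i.e. exp(−2nε²) ≤ 0.061/376.
So 2nε² ≥ ln(376/0.061) = 8.726471.
Hence n ≥ 8.726471/(2·0.073²) = 818.772.
The smallest integer n is 819.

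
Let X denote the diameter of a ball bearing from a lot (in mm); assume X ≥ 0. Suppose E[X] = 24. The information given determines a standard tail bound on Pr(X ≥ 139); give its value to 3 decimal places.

Only the mean of a non-negative variable is known, so Markov's inequality is the applicable tail bound.
Markov's inequality: for a non-negative random variable, Pr(X ≥ a) ≤ E[X]/a.
Here E[X] = 24 and a = 139, so the bound is 24/139 = 0.1727.

0.173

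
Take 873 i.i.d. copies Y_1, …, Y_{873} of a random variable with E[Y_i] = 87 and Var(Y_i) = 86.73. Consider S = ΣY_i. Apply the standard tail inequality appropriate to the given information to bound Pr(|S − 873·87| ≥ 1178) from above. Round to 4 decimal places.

0.0546

With mean and variance of each term known, Chebyshev's inequality bounds the deviation of the sum (or sample mean).
Var(S) = n·Var(Y_i) = 873·86.73 = 75715.29.
Chebyshev: Pr(|S − 873·87| ≥ 1178) ≤ Var(S)/1178² = 75715.29/1387684 = 0.0546.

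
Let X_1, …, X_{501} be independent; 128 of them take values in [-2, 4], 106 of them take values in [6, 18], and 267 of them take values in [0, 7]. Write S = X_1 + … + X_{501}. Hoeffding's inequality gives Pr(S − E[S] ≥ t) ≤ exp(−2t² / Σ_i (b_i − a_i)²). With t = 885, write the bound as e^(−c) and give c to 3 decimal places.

Σ(b_i − a_i)² = 128·6² + 106·12² + 267·7² = 32955.
c = 2t² / 32955 = 2·885² / 32955 = 47.5330.

47.533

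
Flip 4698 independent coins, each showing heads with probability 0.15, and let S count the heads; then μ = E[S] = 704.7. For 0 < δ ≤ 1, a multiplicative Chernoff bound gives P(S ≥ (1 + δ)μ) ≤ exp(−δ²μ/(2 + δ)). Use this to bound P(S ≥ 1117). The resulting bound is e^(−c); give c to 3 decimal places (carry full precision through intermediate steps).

Write 1117 = (1 + δ)μ, so δ = 1117/704.7 − 1 = 0.5850717…
Then the exponent is δ²μ/(2 + δ) = (1117 − μ)² / (μ·(2 + δ)) = 93.314646.

93.315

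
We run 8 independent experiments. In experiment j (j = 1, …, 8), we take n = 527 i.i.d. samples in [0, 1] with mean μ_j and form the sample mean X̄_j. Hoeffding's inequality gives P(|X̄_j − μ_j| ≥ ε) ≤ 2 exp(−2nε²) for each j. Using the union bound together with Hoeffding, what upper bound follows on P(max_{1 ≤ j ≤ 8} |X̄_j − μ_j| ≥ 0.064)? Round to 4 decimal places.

0.2134

Per-experiment Hoeffding bound: 2·exp(−2·527·0.064²) = 2·exp(−4.31718) = 0.026675.
Union bound over 8 events: 8·0.026675 = 0.21340.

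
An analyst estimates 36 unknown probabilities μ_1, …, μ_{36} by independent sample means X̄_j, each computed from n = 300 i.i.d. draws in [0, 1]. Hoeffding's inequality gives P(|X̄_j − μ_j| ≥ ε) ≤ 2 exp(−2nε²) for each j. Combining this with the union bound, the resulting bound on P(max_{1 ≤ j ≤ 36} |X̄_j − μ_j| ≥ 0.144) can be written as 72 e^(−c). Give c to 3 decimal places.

12.442

Union bound over the 36 events: P(max_{1 ≤ j ≤ 36} |X̄_j − μ_j| ≥ 0.144) ≤ 36·2·exp(−2nε²) = 72 exp(−2·300·0.144²).
So c = 2·300·0.144² = 12.4416.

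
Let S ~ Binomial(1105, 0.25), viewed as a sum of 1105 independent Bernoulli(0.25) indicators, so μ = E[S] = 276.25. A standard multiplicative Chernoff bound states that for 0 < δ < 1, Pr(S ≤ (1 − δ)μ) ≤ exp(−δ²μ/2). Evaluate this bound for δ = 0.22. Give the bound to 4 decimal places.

0.0012

Exponent = δ²μ/2 = 0.22²·276.25/2 = 6.6852.
Bound = exp(−6.6852) = 0.00125.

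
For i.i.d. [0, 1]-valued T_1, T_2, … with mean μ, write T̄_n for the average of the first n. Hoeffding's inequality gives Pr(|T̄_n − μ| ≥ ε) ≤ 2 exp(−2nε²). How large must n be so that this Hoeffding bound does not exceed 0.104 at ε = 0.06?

Require 2·exp(−2nε²) ≤ 0.104, i.e. 2nε² ≥ ln(2/0.104) = 2.956512.
So n ≥ 2.956512 / (2·0.06²) = 410.627.
The smallest integer n is 411.

411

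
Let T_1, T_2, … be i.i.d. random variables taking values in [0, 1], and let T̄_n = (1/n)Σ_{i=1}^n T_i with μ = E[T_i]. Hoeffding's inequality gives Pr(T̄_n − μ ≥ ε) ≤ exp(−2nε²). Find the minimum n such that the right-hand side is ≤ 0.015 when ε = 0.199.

Require exp(−2nε²) ≤ 0.015, i.e. 2nε² ≥ ln(1/0.015) = 4.199705.
So n ≥ 4.199705 / (2·0.199²) = 53.025.
The smallest integer n is 54.

54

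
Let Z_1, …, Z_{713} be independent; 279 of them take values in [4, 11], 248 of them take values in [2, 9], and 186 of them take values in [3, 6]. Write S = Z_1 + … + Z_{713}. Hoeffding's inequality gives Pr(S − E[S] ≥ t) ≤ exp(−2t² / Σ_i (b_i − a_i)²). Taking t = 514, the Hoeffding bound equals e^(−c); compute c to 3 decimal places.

Σ(b_i − a_i)² = 279·7² + 248·7² + 186·3² = 27497.
c = 2t² / 27497 = 2·514² / 27497 = 19.2164.

19.216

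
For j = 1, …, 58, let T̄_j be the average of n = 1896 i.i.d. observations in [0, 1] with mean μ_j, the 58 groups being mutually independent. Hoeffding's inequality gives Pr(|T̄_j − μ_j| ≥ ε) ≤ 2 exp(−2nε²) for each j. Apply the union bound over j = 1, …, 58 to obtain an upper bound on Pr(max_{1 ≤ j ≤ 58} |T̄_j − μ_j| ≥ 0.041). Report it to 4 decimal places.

Per-experiment Hoeffding bound: 2·exp(−2·1896·0.041²) = 2·exp(−6.37435) = 0.0034094.
Union bound over 58 events: 58·0.0034094 = 0.19775.

0.1977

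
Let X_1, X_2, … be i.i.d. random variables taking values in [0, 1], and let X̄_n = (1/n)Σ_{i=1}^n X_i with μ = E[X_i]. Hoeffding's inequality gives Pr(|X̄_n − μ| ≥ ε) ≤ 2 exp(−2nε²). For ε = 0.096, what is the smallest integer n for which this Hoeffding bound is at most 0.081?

174

Require 2·exp(−2nε²) ≤ 0.081, i.e. 2nε² ≥ ln(2/0.081) = 3.206453.
So n ≥ 3.206453 / (2·0.096²) = 173.961.
The smallest integer n is 174.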